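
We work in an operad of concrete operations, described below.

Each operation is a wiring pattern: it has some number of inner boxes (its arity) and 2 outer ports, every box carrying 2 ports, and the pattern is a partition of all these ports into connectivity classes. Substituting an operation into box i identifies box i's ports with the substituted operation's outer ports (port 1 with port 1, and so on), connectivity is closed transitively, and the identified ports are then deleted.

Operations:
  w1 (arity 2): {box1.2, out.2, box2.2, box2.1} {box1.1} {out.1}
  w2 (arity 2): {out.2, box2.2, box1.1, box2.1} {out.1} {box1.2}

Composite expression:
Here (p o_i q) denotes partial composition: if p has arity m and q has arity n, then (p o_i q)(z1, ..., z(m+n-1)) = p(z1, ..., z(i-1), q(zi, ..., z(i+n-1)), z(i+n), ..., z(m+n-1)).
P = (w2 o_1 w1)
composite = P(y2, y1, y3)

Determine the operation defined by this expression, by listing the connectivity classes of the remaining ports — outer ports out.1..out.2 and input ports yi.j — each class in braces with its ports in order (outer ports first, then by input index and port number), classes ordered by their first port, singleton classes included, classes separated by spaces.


{out.1} {out.2, y3.1, y3.2} {y1.1, y1.2, y2.2} {y2.1}

Reachability decides: close wires over w2-identified ports.
composing w1 on (y2, y1), with out.j its own outer ports: {out.1} {out.2, y1.1, y1.2, y2.2} {y2.1}
composing w2 on (y2, y1, y3), with out.j its own outer ports: {out.1} {out.2, y3.1, y3.2} {y1.1, y1.2, y2.2} {y2.1}


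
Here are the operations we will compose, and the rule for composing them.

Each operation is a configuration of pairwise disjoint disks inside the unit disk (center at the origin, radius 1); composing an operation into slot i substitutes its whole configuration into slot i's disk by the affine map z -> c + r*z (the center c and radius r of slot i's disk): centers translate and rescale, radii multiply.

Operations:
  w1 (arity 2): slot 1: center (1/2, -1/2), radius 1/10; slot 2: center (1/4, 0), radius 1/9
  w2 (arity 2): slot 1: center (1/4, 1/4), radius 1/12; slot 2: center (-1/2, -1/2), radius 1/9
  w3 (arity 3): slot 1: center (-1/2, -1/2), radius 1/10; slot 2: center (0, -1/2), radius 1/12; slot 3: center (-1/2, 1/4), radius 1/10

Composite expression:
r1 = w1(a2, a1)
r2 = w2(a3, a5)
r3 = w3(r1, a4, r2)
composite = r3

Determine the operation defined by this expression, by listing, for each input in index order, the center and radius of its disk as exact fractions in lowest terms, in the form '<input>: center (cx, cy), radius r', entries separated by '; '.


a1: center (-19/40, -1/2), radius 1/90; a2: center (-9/20, -11/20), radius 1/100; a3: center (-19/40, 11/40), radius 1/120; a4: center (0, -1/2), radius 1/12; a5: center (-11/20, 1/5), radius 1/90

Below w3, radii multiply path by path; the a-disk centers shift.
input a2: composing its 2 substitution steps yields center (-9/20, -11/20), radius 1/100
input a1: composing its 2 substitution steps yields center (-19/40, -1/2), radius 1/90
input a4: composing its 1 substitution step yields center (0, -1/2), radius 1/12
input a3: composing its 2 substitution steps yields center (-19/40, 11/40), radius 1/120
input a5: composing its 2 substitution steps yields center (-11/20, 1/5), radius 1/90


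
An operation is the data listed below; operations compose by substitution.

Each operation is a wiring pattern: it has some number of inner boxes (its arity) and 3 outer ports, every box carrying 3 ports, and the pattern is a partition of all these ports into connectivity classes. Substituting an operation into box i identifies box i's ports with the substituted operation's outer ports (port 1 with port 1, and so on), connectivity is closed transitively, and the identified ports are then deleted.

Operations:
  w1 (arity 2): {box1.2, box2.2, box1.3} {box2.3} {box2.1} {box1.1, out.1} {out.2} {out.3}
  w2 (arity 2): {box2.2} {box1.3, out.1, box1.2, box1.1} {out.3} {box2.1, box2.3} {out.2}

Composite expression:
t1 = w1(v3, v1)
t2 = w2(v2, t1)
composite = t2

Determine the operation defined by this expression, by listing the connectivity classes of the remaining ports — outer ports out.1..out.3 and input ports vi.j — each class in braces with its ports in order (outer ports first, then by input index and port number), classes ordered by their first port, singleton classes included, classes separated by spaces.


{out.1, v2.1, v2.2, v2.3} {out.2} {out.3} {v1.1} {v1.2, v3.2, v3.3} {v1.3} {v3.1}

Treat the ports identified at w2 as solder joints: merge, then drop.
composing w1 on (v3, v1), with out.j its own outer ports: {out.1, v3.1} {out.2} {out.3} {v1.1} {v1.2, v3.2, v3.3} {v1.3}
composing w2 on (v2, v3, v1), with out.j its own outer ports: {out.1, v2.1, v2.2, v2.3} {out.2} {out.3} {v1.1} {v1.2, v3.2, v3.3} {v1.3} {v3.1}


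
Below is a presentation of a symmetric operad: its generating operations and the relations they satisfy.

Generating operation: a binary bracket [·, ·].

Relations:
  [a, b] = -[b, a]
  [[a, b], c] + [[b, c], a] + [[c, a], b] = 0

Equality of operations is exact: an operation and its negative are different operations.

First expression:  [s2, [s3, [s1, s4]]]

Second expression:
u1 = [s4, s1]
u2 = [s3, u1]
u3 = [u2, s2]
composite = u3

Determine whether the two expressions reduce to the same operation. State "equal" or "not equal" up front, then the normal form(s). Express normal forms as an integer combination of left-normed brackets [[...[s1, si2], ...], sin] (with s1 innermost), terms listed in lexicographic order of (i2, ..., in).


equal: each reduces to [[[s1, s4], s3], s2]


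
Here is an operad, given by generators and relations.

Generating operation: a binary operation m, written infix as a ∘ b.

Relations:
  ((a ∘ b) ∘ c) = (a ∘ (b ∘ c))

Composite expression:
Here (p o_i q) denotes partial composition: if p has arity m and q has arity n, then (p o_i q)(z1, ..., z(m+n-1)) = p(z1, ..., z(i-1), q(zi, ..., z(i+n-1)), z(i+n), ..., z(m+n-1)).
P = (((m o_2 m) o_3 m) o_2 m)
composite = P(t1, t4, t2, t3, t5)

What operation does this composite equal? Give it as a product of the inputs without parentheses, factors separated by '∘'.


t1 ∘ t4 ∘ t2 ∘ t3 ∘ t5

Under associativity of m, the answer is the t's in reading order.
(t4 ∘ t2) linearizes to t4 ∘ t2
(t3 ∘ t5) linearizes to t3 ∘ t5
((t4 ∘ t2) ∘ (t3 ∘ t5)) linearizes to t4 ∘ t2 ∘ t3 ∘ t5
(t1 ∘ ((t4 ∘ t2) ∘ (t3 ∘ t5))) linearizes to t1 ∘ t4 ∘ t2 ∘ t3 ∘ t5


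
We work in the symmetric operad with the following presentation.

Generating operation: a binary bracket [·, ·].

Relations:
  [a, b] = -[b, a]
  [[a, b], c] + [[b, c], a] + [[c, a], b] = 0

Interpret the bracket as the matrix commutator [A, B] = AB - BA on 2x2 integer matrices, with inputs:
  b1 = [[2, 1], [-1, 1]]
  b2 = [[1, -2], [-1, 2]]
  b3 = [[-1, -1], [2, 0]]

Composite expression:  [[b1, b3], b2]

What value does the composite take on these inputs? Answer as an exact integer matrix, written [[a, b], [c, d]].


[[-2, -4], [3, 2]]

[b1, b3] = [[1, 0], [-1, -1]]
[[b1, b3], b2] = [[-2, -4], [3, 2]]


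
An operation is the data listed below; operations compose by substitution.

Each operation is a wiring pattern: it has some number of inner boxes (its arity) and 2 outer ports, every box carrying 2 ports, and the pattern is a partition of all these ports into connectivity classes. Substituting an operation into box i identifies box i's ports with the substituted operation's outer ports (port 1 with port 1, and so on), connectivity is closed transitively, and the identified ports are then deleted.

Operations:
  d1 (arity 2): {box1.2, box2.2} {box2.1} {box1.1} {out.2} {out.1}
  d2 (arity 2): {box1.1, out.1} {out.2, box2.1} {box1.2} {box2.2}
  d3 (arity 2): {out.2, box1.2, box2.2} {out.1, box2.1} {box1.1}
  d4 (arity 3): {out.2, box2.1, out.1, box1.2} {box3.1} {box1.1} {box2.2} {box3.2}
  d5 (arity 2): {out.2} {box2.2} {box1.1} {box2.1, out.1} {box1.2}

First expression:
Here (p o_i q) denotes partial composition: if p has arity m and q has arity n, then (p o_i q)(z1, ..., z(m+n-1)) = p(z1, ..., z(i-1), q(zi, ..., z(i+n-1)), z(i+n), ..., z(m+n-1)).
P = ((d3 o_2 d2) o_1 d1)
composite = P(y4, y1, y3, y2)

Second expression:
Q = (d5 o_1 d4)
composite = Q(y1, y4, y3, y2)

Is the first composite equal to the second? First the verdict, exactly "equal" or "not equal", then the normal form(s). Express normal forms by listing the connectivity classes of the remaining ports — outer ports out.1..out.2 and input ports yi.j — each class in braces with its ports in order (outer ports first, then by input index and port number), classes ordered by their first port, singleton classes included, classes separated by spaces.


not equal: they reduce to {out.1, y3.1} {out.2, y2.1} {y1.1} {y1.2, y4.2} {y2.2} {y3.2} {y4.1} and {out.1, y2.1} {out.2} {y1.1} {y1.2, y4.1} {y2.2} {y3.1} {y3.2} {y4.2}

The first expression, normalized: {out.1, y3.1} {out.2, y2.1} {y1.1} {y1.2, y4.2} {y2.2} {y3.2} {y4.1}
The second expression, normalized: {out.1, y2.1} {out.2} {y1.1} {y1.2, y4.1} {y2.2} {y3.1} {y3.2} {y4.2}
The forms do not match — not equal.


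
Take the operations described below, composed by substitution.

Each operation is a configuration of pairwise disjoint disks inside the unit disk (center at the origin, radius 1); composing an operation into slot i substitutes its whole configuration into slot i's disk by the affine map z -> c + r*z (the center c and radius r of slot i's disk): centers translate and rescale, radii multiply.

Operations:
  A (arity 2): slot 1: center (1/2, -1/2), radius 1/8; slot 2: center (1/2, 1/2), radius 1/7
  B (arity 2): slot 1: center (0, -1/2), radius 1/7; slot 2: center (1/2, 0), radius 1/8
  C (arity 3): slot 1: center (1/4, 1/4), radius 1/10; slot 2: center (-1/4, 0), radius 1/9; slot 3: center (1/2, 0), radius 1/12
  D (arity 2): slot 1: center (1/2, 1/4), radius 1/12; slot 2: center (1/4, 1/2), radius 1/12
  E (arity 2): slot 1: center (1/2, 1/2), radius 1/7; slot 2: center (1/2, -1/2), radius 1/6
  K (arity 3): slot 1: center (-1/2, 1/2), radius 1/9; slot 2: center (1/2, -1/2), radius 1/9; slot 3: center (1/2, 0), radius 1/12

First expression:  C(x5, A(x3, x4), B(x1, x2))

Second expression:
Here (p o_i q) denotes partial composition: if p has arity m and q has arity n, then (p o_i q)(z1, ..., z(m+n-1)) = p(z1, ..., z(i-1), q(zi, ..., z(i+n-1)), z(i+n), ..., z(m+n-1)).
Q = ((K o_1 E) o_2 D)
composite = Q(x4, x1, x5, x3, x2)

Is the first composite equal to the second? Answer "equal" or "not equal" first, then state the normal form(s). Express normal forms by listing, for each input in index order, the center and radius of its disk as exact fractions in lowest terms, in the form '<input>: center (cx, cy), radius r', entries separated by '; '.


not equal: they reduce to x1: center (1/2, -1/24), radius 1/84; x2: center (13/24, 0), radius 1/96; x3: center (-7/36, -1/18), radius 1/72; x4: center (-7/36, 1/18), radius 1/63; x5: center (1/4, 1/4), radius 1/10 and x1: center (-47/108, 97/216), radius 1/648; x2: center (1/2, 0), radius 1/12; x3: center (1/2, -1/2), radius 1/9; x4: center (-4/9, 5/9), radius 1/63; x5: center (-95/216, 49/108), radius 1/648

Normal form of the first expression: x1: center (1/2, -1/24), radius 1/84; x2: center (13/24, 0), radius 1/96; x3: center (-7/36, -1/18), radius 1/72; x4: center (-7/36, 1/18), radius 1/63; x5: center (1/4, 1/4), radius 1/10
Normal form of the second expression: x1: center (-47/108, 97/216), radius 1/648; x2: center (1/2, 0), radius 1/12; x3: center (1/2, -1/2), radius 1/9; x4: center (-4/9, 5/9), radius 1/63; x5: center (-95/216, 49/108), radius 1/648
Different reductions; not equal.


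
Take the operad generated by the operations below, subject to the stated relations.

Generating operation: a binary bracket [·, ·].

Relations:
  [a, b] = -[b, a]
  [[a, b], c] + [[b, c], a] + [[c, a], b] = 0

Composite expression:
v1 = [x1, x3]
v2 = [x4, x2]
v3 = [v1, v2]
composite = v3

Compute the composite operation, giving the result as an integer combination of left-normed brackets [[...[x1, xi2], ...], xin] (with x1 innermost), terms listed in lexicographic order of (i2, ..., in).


-[[[x1, x3], x2], x4] + [[[x1, x3], x4], x2]

Expand each bracket as ab - ba; the x1-initial words give the coefficients.
Composite bracket: [[x1, x3], [x4, x2]]
The bracket unfolds into 8 signed words via [a, b] = ab - ba (2^3 = 8).
Keep just the words that open with x1:
  sign of x1x3x2x4 is -1, so it contributes -[[[x1, x3], x2], x4]
  sign of x1x3x4x2 is +1, so it contributes +[[[x1, x3], x4], x2]


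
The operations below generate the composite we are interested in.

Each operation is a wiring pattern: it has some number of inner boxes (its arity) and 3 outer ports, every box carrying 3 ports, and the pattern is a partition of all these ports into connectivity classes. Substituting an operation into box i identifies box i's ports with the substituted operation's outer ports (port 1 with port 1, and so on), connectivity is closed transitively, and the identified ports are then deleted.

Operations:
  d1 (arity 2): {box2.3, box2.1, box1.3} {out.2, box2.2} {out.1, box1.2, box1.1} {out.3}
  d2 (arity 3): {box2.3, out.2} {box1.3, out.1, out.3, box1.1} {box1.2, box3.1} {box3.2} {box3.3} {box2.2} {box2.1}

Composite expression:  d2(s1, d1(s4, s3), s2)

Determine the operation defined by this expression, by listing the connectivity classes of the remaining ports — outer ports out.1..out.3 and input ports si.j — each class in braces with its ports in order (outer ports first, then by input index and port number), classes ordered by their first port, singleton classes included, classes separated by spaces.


{out.1, out.3, s1.1, s1.3} {out.2} {s1.2, s2.1} {s2.2} {s2.3} {s3.1, s3.3, s4.3} {s3.2} {s4.1, s4.2}

Substituting into d2 glues patterns; closure does the rest.
stage d1: inputs (s4, s3), connectivity {out.1, s4.1, s4.2} {out.2, s3.2} {out.3} {s3.1, s3.3, s4.3}, out.j its boundary
stage d2: inputs (s1, s4, s3, s2), connectivity {out.1, out.3, s1.1, s1.3} {out.2} {s1.2, s2.1} {s2.2} {s2.3} {s3.1, s3.3, s4.3} {s3.2} {s4.1, s4.2}, out.j its boundary


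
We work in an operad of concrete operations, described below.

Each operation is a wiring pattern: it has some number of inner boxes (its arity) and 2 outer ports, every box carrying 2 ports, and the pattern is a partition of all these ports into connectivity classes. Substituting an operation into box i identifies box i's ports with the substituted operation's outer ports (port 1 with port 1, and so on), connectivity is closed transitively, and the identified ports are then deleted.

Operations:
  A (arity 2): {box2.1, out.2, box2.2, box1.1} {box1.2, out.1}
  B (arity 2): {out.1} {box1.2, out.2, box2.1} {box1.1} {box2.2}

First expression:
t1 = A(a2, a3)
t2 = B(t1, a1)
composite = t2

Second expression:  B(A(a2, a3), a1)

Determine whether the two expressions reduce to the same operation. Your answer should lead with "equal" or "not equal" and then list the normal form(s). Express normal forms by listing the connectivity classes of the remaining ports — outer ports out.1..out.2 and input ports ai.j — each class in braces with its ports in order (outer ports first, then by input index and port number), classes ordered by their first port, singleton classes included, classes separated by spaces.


equal; both compose to {out.1} {out.2, a1.1, a2.1, a3.1, a3.2} {a1.2} {a2.2}

The first expression, normalized: {out.1} {out.2, a1.1, a2.1, a3.1, a3.2} {a1.2} {a2.2}
The second expression, normalized: {out.1} {out.2, a1.1, a2.1, a3.1, a3.2} {a1.2} {a2.2}
One common form — equal.


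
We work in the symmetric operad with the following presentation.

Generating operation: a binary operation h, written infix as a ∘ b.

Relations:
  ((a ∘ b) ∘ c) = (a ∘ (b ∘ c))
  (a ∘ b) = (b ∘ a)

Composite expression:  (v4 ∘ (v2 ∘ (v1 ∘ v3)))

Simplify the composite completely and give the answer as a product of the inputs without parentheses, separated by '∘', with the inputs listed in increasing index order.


Key point: h commutes, so take the v-inputs in any fixed order.
(v1 ∘ v3) reduces to v1 ∘ v3
(v2 ∘ (v1 ∘ v3)) reduces to v2 ∘ v1 ∘ v3
(v4 ∘ (v2 ∘ (v1 ∘ v3))) reduces to v4 ∘ v2 ∘ v1 ∘ v3
sorting the factors by input index: v1 ∘ v2 ∘ v3 ∘ v4

v1 ∘ v2 ∘ v3 ∘ v4


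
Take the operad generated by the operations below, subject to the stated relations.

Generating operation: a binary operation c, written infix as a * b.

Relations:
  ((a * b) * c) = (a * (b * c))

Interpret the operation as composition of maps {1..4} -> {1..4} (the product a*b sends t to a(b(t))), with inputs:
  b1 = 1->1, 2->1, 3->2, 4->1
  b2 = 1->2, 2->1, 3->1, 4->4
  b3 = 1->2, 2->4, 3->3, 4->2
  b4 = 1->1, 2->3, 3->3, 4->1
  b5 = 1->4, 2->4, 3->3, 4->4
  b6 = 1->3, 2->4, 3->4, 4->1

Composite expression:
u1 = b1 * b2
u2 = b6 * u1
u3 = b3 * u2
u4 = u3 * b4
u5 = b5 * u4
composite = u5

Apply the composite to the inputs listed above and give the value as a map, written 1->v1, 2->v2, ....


1->3, 2->3, 3->3, 4->3

(b1 * b2) = 1->1, 2->1, 3->1, 4->1
(b6 * (b1 * b2)) = 1->3, 2->3, 3->3, 4->3
(b3 * (b6 * (b1 * b2))) = 1->3, 2->3, 3->3, 4->3
((b3 * (b6 * (b1 * b2))) * b4) = 1->3, 2->3, 3->3, 4->3
(b5 * ((b3 * (b6 * (b1 * b2))) * b4)) = 1->3, 2->3, 3->3, 4->3


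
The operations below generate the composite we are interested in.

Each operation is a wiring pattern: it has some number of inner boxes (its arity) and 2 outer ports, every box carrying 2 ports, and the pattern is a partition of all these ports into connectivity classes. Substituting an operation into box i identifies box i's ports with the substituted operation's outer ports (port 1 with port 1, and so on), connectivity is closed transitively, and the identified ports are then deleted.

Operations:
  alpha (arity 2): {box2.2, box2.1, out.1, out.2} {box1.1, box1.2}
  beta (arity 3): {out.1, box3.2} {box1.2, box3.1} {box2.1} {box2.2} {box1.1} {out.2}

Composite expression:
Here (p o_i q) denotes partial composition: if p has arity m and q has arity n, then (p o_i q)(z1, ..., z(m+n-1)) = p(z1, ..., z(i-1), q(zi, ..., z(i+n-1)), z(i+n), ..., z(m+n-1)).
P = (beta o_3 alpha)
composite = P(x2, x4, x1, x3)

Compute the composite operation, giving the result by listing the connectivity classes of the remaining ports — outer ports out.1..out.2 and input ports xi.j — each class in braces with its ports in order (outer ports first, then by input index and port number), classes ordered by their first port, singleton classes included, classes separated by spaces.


Substituting into beta glues patterns; closure does the rest.
the subtree at alpha composes to {out.1, out.2, x3.1, x3.2} {x1.1, x1.2} on (x1, x3); out.j = own outer ports
the subtree at beta composes to {out.1, x2.2, x3.1, x3.2} {out.2} {x1.1, x1.2} {x2.1} {x4.1} {x4.2} on (x2, x4, x1, x3); out.j = own outer ports

{out.1, x2.2, x3.1, x3.2} {out.2} {x1.1, x1.2} {x2.1} {x4.1} {x4.2}


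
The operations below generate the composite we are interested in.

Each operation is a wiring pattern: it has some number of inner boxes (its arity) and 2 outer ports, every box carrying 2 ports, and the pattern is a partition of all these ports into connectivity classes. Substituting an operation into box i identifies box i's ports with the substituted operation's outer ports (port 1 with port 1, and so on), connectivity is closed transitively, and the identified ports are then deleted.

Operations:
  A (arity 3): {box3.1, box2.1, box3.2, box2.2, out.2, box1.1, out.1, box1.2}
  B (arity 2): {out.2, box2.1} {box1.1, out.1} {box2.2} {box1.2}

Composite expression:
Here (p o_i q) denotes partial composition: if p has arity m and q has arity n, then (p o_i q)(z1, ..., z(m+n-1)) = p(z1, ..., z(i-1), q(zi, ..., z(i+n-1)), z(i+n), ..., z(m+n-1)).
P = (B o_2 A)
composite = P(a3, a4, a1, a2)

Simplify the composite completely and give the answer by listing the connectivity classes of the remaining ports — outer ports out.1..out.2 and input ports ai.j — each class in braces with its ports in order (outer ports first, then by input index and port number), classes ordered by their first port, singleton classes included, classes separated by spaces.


Substituting into B glues patterns; closure does the rest.
composing A on (a4, a1, a2), with out.j its own outer ports: {out.1, out.2, a1.1, a1.2, a2.1, a2.2, a4.1, a4.2}
composing B on (a3, a4, a1, a2), with out.j its own outer ports: {out.1, a3.1} {out.2, a1.1, a1.2, a2.1, a2.2, a4.1, a4.2} {a3.2}

{out.1, a3.1} {out.2, a1.1, a1.2, a2.1, a2.2, a4.1, a4.2} {a3.2}


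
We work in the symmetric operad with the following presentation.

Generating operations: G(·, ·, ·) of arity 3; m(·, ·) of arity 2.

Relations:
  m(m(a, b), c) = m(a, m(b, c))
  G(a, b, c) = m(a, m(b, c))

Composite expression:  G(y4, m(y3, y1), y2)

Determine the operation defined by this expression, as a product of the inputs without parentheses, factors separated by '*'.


The G-tree's shape is irrelevant; the y-reading-order decides.
m(y3, y1) collapses to y3 * y1
G(y4, m(y3, y1), y2) collapses to y4 * y3 * y1 * y2

y4 * y3 * y1 * y2


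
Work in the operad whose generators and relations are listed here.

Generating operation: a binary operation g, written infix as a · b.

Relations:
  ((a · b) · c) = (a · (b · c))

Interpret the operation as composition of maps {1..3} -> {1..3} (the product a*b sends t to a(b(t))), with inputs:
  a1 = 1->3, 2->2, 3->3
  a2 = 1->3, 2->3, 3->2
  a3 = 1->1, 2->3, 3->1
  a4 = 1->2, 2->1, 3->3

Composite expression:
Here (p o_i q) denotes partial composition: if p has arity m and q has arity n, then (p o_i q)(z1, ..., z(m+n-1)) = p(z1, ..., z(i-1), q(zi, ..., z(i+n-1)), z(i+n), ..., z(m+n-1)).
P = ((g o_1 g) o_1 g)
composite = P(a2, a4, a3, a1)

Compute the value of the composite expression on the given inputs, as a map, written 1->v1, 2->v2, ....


(a2 · a4) = 1->3, 2->3, 3->2
((a2 · a4) · a3) = 1->3, 2->2, 3->3
(((a2 · a4) · a3) · a1) = 1->3, 2->2, 3->3

1->3, 2->2, 3->3


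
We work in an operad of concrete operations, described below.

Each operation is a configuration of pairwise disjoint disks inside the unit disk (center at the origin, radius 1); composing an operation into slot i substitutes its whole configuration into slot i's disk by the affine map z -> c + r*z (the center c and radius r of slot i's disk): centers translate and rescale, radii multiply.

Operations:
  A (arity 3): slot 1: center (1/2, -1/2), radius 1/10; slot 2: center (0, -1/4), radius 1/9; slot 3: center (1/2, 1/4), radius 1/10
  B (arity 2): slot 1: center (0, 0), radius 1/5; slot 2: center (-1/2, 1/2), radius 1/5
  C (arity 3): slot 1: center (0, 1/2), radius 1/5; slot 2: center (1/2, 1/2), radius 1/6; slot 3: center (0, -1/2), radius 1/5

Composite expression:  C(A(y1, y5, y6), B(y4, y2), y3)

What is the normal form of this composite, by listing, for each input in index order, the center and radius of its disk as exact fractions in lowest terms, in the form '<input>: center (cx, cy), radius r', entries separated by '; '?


Each y-disk chains the slot maps above it in C; radii multiply.
input y1: composing its 2 substitution steps yields center (1/10, 2/5), radius 1/50
input y5: composing its 2 substitution steps yields center (0, 9/20), radius 1/45
input y6: composing its 2 substitution steps yields center (1/10, 11/20), radius 1/50
input y4: composing its 2 substitution steps yields center (1/2, 1/2), radius 1/30
input y2: composing its 2 substitution steps yields center (5/12, 7/12), radius 1/30
input y3: composing its 1 substitution step yields center (0, -1/2), radius 1/5

y1: center (1/10, 2/5), radius 1/50; y2: center (5/12, 7/12), radius 1/30; y3: center (0, -1/2), radius 1/5; y4: center (1/2, 1/2), radius 1/30; y5: center (0, 9/20), radius 1/45; y6: center (1/10, 11/20), radius 1/50


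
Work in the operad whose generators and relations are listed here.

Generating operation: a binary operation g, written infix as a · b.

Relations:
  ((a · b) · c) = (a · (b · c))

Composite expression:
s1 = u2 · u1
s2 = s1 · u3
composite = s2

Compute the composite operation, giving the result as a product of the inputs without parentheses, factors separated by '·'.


u2 · u1 · u3

Associativity of g dissolves the nesting; only the u-input order survives.
(u2 · u1) reduces to u2 · u1
((u2 · u1) · u3) reduces to u2 · u1 · u3


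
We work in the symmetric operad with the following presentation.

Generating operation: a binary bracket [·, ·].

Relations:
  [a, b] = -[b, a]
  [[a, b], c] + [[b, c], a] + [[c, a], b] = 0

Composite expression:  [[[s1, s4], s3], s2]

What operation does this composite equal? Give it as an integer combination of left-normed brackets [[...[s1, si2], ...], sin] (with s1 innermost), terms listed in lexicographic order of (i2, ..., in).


A multilinear Lie element is pinned by s1-initial words (s1 innermost).
Composite bracket: [[[s1, s4], s3], s2]
Under [a, b] = ab - ba we get 8 signed associative words (2^3 = 8).
Words beginning with s1 determine it all:
  from s1s4s3s2, sign +1: term +[[[s1, s4], s3], s2]

[[[s1, s4], s3], s2]


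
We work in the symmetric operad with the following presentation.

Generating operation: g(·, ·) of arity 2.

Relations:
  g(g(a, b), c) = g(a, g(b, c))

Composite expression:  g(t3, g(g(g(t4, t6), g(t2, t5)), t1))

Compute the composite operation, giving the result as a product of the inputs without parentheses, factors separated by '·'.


t3 · t4 · t6 · t2 · t5 · t1

Under associativity of g, the answer is the t's in reading order.
g(t4, t6) unparenthesizes to t4 · t6
g(t2, t5) unparenthesizes to t2 · t5
g(g(t4, t6), g(t2, t5)) unparenthesizes to t4 · t6 · t2 · t5
g(g(g(t4, t6), g(t2, t5)), t1) unparenthesizes to t4 · t6 · t2 · t5 · t1
g(t3, g(g(g(t4, t6), g(t2, t5)), t1)) unparenthesizes to t3 · t4 · t6 · t2 · t5 · t1


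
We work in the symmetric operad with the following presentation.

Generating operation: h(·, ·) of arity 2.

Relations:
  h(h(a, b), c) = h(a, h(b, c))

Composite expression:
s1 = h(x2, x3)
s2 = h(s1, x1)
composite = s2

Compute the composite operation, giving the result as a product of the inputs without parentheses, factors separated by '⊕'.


x2 ⊕ x3 ⊕ x1

Under associativity of h, the answer is the x's in reading order.
h(x2, x3) reduces to x2 ⊕ x3
h(h(x2, x3), x1) reduces to x2 ⊕ x3 ⊕ x1


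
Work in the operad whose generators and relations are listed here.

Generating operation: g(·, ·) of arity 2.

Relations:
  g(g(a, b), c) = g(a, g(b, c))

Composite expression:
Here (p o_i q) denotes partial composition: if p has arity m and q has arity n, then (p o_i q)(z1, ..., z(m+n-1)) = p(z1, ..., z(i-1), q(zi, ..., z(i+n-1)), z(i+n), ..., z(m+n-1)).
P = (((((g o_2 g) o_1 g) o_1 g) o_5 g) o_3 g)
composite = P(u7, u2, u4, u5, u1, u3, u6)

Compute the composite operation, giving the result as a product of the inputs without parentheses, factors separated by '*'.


Under associativity of g, the answer is the u's in reading order.
g(u7, u2) spells out as u7 * u2
g(u4, u5) spells out as u4 * u5
g(g(u7, u2), g(u4, u5)) spells out as u7 * u2 * u4 * u5
g(u3, u6) spells out as u3 * u6
g(u1, g(u3, u6)) spells out as u1 * u3 * u6
g(g(g(u7, u2), g(u4, u5)), g(u1, g(u3, u6))) spells out as u7 * u2 * u4 * u5 * u1 * u3 * u6

u7 * u2 * u4 * u5 * u1 * u3 * u6


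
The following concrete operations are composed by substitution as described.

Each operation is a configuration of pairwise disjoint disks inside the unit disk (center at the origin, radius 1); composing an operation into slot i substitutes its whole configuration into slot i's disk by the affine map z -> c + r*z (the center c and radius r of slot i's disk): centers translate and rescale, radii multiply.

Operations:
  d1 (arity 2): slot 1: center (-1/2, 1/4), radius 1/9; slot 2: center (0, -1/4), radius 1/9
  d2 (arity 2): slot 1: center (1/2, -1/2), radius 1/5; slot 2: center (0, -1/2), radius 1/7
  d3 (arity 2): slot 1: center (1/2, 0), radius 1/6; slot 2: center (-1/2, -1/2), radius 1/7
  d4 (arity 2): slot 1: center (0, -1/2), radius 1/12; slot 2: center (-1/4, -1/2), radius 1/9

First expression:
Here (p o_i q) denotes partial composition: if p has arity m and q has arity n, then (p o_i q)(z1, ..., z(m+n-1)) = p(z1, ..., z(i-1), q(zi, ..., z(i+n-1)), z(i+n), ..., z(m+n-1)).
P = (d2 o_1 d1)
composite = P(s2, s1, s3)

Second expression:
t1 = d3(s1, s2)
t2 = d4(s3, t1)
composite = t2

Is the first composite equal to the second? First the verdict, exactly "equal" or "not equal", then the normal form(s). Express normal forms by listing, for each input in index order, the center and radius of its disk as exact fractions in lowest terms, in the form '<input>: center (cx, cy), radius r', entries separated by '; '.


not equal; first: s1: center (1/2, -11/20), radius 1/45; s2: center (2/5, -9/20), radius 1/45; s3: center (0, -1/2), radius 1/7; second: s1: center (-7/36, -1/2), radius 1/54; s2: center (-11/36, -5/9), radius 1/63; s3: center (0, -1/2), radius 1/12

The first expression, normalized: s1: center (1/2, -11/20), radius 1/45; s2: center (2/5, -9/20), radius 1/45; s3: center (0, -1/2), radius 1/7
The second expression, normalized: s1: center (-7/36, -1/2), radius 1/54; s2: center (-11/36, -5/9), radius 1/63; s3: center (0, -1/2), radius 1/12
No match — not equal.


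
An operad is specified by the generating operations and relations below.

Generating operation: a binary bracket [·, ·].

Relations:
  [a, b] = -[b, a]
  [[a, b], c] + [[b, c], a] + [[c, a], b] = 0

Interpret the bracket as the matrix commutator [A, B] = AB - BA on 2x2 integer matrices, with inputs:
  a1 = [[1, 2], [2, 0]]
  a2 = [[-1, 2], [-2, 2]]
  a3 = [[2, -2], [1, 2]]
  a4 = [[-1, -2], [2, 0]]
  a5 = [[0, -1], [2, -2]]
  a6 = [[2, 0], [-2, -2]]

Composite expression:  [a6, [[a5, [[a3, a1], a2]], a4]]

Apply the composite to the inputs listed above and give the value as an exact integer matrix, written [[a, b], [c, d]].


[[-600, -1200], [1272, 600]]

[a3, a1] = [[-6, 2], [1, 6]]
[[a3, a1], a2] = [[-6, -18], [-27, 6]]
[a5, [[a3, a1], a2]] = [[63, -48], [30, -63]]
[[a5, [[a3, a1], a2]], a4] = [[-36, -300], [-282, 36]]
[a6, [[a5, [[a3, a1], a2]], a4]] = [[-600, -1200], [1272, 600]]


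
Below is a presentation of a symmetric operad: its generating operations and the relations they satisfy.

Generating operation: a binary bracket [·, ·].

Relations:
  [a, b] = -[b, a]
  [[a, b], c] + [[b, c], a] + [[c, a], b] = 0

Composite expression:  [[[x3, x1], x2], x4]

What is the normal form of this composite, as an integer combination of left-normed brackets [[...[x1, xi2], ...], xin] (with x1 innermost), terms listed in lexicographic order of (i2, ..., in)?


-[[[x1, x3], x2], x4]


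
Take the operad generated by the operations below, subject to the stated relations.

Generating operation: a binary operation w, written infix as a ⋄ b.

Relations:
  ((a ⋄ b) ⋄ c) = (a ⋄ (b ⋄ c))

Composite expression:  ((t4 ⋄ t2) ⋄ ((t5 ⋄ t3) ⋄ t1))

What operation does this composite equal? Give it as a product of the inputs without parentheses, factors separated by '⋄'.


t4 ⋄ t2 ⋄ t5 ⋄ t3 ⋄ t1

Under associativity of w, the answer is the t's in reading order.
(t4 ⋄ t2) unparenthesizes to t4 ⋄ t2
(t5 ⋄ t3) unparenthesizes to t5 ⋄ t3
((t5 ⋄ t3) ⋄ t1) unparenthesizes to t5 ⋄ t3 ⋄ t1
((t4 ⋄ t2) ⋄ ((t5 ⋄ t3) ⋄ t1)) unparenthesizes to t4 ⋄ t2 ⋄ t5 ⋄ t3 ⋄ t1


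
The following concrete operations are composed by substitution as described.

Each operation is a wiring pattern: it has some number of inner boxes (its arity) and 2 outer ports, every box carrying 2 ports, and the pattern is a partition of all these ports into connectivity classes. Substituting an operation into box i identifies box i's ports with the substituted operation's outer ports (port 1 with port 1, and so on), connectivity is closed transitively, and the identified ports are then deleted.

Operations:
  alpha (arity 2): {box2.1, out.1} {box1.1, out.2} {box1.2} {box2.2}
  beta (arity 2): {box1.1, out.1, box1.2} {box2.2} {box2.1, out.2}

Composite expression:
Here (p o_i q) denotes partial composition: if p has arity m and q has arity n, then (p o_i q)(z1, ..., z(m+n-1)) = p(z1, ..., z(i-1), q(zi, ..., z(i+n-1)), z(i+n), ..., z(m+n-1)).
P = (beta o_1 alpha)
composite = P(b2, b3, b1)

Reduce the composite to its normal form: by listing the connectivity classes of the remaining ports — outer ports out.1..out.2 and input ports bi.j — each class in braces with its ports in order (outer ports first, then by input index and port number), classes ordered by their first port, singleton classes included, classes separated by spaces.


{out.1, b2.1, b3.1} {out.2, b1.1} {b1.2} {b2.2} {b3.2}


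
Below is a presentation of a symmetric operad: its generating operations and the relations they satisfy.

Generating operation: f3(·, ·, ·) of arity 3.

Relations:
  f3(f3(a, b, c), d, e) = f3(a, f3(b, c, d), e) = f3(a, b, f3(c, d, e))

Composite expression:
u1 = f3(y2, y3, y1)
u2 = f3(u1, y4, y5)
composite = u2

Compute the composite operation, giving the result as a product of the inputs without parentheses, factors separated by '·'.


y2 · y3 · y1 · y4 · y5

Under associativity of f3, the answer is the y's in reading order.
f3(y2, y3, y1) flattens to y2 · y3 · y1
f3(f3(y2, y3, y1), y4, y5) flattens to y2 · y3 · y1 · y4 · y5


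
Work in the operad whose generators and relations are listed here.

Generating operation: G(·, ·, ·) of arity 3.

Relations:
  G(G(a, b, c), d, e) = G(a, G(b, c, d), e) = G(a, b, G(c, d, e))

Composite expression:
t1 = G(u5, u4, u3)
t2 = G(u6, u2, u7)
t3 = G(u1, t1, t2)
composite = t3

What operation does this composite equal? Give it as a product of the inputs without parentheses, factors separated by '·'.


u1 · u5 · u4 · u3 · u6 · u2 · u7

All parenthesizations of G agree; list the u-inputs left to right.
G(u5, u4, u3) unparenthesizes to u5 · u4 · u3
G(u6, u2, u7) unparenthesizes to u6 · u2 · u7
G(u1, G(u5, u4, u3), G(u6, u2, u7)) unparenthesizes to u1 · u5 · u4 · u3 · u6 · u2 · u7


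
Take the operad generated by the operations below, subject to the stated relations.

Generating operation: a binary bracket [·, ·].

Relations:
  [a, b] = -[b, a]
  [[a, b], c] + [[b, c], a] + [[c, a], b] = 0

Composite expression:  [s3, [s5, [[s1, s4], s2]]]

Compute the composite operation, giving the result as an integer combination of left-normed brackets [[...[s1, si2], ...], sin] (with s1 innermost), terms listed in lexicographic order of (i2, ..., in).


Left-normed coefficients sit on the s1-initial expansion words.
Composite bracket: [s3, [s5, [[s1, s4], s2]]]
Full expansion: 16 signed words from ab - ba (2^4 = 16).
The s1-initial words carry the normal form:
  s1s4s2s5s3 (sign +1) contributes +[[[[s1, s4], s2], s5], s3]

[[[[s1, s4], s2], s5], s3]


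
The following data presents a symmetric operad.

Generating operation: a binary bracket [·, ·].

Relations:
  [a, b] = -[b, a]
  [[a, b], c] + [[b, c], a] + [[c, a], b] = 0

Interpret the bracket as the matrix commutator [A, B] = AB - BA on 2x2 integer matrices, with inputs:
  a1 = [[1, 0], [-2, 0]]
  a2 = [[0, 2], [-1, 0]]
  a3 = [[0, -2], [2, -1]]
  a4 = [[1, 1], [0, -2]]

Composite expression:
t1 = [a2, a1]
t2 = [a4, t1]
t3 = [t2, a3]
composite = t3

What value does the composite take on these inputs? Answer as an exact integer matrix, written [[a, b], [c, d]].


[[10, 2], [7, -10]]

[a2, a1] = [[-4, -2], [-1, 4]]
[a4, [a2, a1]] = [[-1, 2], [3, 1]]
[[a4, [a2, a1]], a3] = [[10, 2], [7, -10]]


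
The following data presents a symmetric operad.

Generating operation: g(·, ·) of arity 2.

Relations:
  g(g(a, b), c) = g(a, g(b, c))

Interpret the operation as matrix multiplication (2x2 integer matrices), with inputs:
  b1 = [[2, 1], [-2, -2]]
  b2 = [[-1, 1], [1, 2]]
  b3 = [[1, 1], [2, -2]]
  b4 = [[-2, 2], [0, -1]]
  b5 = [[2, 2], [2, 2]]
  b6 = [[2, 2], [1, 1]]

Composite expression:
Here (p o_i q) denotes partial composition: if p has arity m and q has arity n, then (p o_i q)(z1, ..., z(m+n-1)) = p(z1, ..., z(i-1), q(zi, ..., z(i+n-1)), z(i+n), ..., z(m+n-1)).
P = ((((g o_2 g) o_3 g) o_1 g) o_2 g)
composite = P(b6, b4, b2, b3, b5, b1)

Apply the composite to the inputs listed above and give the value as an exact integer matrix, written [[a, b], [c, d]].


g(b4, b2) = [[4, 2], [-1, -2]]
g(b6, g(b4, b2)) = [[6, 0], [3, 0]]
g(b5, b1) = [[0, -2], [0, -2]]
g(b3, g(b5, b1)) = [[0, -4], [0, 0]]
g(g(b6, g(b4, b2)), g(b3, g(b5, b1))) = [[0, -24], [0, -12]]

[[0, -24], [0, -12]]


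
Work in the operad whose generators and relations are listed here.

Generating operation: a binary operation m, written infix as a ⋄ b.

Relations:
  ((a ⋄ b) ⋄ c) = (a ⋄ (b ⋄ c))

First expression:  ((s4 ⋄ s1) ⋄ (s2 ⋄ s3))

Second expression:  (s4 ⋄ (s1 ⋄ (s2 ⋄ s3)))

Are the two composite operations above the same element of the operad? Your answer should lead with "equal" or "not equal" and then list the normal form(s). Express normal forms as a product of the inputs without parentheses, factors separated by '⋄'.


The first composite normalizes to s4 ⋄ s1 ⋄ s2 ⋄ s3
The second composite normalizes to s4 ⋄ s1 ⋄ s2 ⋄ s3
Same normal form: equal.

equal; the common form is s4 ⋄ s1 ⋄ s2 ⋄ s3


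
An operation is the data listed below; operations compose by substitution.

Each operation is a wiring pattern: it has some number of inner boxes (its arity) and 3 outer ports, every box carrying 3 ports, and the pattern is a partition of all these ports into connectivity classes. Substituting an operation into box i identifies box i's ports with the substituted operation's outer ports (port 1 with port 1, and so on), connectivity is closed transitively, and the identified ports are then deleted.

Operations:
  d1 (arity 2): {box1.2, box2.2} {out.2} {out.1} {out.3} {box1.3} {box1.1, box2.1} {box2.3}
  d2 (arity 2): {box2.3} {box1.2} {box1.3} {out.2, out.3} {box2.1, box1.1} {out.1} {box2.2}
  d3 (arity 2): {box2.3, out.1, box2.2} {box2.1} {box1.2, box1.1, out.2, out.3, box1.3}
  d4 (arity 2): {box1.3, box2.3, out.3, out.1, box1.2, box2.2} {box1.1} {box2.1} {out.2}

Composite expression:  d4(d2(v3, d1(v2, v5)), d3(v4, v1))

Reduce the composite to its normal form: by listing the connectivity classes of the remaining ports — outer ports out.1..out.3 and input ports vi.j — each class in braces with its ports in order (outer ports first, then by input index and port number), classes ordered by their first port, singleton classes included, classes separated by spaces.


Two ports join when wires chain via d4-identified ports.
the subtree at d1 composes to {out.1} {out.2} {out.3} {v2.1, v5.1} {v2.2, v5.2} {v2.3} {v5.3} on (v2, v5); out.j = own outer ports
the subtree at d2 composes to {out.1} {out.2, out.3} {v2.1, v5.1} {v2.2, v5.2} {v2.3} {v3.1} {v3.2} {v3.3} {v5.3} on (v3, v2, v5); out.j = own outer ports
the subtree at d3 composes to {out.1, v1.2, v1.3} {out.2, out.3, v4.1, v4.2, v4.3} {v1.1} on (v4, v1); out.j = own outer ports
the subtree at d4 composes to {out.1, out.3, v4.1, v4.2, v4.3} {out.2} {v1.1} {v1.2, v1.3} {v2.1, v5.1} {v2.2, v5.2} {v2.3} {v3.1} {v3.2} {v3.3} {v5.3} on (v3, v2, v5, v4, v1); out.j = own outer ports

{out.1, out.3, v4.1, v4.2, v4.3} {out.2} {v1.1} {v1.2, v1.3} {v2.1, v5.1} {v2.2, v5.2} {v2.3} {v3.1} {v3.2} {v3.3} {v5.3}


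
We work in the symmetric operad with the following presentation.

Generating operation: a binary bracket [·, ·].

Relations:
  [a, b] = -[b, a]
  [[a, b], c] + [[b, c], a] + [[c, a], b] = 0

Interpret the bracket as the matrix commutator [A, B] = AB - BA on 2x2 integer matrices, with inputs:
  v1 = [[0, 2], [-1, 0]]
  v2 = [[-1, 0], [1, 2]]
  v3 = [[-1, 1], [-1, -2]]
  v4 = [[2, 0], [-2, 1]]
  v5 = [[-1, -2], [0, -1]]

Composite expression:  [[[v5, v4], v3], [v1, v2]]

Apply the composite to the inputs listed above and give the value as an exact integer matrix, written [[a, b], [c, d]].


[[-30, -48], [44, 30]]

[v5, v4] = [[4, 2], [0, -4]]
[[v5, v4], v3] = [[-2, 6], [8, 2]]
[v1, v2] = [[2, 6], [3, -2]]
[[[v5, v4], v3], [v1, v2]] = [[-30, -48], [44, 30]]
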